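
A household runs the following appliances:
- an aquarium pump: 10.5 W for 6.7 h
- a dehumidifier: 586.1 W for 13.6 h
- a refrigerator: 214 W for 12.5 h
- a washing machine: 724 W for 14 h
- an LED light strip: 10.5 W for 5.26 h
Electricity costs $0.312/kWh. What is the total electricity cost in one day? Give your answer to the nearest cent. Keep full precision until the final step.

aquarium pump: 10.5 W × 6.7 h = 70 Wh = 0.07035 kWh
dehumidifier: 586.1 W × 13.6 h = 7,971 Wh = 7.971 kWh
refrigerator: 214 W × 12.5 h = 2,675 Wh = 2.675 kWh
washing machine: 724 W × 14 h = 10,136 Wh = 10.14 kWh
LED light strip: 10.5 W × 5.26 h = 55 Wh = 0.05523 kWh
Total energy = 0.07035 + 7.971 + 2.675 + 10.14 + 0.05523 = 20.91 kWh
Cost = 20.91 kWh × $0.312 = $6.52

$6.52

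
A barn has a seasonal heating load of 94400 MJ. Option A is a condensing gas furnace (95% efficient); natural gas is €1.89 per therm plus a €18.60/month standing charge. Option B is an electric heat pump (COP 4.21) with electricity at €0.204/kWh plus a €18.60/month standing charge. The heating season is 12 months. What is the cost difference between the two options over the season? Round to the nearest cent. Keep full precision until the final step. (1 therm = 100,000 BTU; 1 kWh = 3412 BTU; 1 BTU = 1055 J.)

€509.41

Heat load = 94400 MJ = 94,400,000,000 J / 1055 = 89,478,673 BTU
Gas: input = 89,478,673 / 0.95 = 94,188,077 BTU = 941.9 therm → 941.9 × €1.89 = €1,780.15; + 12 × €18.60 standing = €2,003.35
Heat pump: 89,478,673 BTU / 3412 = 26,220 kWh heat; / 4.21 = 6,229 kWh in → × €0.204 = €1,270.75; + 12 × €18.60 standing = €1,493.95
Difference = |€2,003.35 − €1,493.95| = €509.41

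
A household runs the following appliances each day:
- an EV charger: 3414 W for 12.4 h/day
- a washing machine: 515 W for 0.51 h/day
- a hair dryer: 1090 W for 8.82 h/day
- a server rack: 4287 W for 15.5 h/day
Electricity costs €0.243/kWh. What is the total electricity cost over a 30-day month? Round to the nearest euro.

EV charger: 3414 W × 12.4 h × 30 d = 1,270,008 Wh = 1,270 kWh
washing machine: 515 W × 0.51 h × 30 d = 7,879 Wh = 7.879 kWh
hair dryer: 1090 W × 8.82 h × 30 d = 288,414 Wh = 288.4 kWh
server rack: 4287 W × 15.5 h × 30 d = 1,993,455 Wh = 1,993 kWh
Total energy = 1,270 + 7.879 + 288.4 + 1,993 = 3,560 kWh
Cost = 3,560 kWh × €0.243 = €865.02 ≈ €865

€865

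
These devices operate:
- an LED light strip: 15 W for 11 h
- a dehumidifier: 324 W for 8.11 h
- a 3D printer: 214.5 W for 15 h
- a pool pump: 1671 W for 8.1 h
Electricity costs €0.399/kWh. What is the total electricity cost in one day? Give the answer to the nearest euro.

LED light strip: 15 W × 11 h = 165 Wh = 0.165 kWh
dehumidifier: 324 W × 8.11 h = 2,628 Wh = 2.628 kWh
3D printer: 214.5 W × 15 h = 3,218 Wh = 3.217 kWh
pool pump: 1671 W × 8.1 h = 13,535 Wh = 13.54 kWh
Total energy = 0.165 + 2.628 + 3.217 + 13.54 = 19.55 kWh
Cost = 19.55 kWh × €0.399 = €7.80 ≈ €8

€8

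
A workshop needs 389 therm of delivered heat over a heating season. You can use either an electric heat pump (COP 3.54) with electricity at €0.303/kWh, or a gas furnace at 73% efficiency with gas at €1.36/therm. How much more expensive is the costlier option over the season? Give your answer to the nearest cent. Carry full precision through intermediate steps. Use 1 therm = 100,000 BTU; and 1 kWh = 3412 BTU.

Heat load = 389 therm × 100,000 = 38,900,000 BTU
Gas: input = 38,900,000 / 0.73 = 53,287,671 BTU = 532.9 therm → 532.9 × €1.36 = €724.71
Heat pump: 38,900,000 BTU / 3412 = 11,400 kWh heat; / 3.54 = 3,221 kWh in → × €0.303 = €975.84
Difference = |€724.71 − €975.84| = €251.13

€251.13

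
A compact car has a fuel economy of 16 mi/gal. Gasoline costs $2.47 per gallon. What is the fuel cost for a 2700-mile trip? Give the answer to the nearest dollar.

Fuel = 2700 mi / 16 mpg = 168.8 gal
Cost = 168.8 gal × $2.47/gal = $416.81 ≈ $417

$417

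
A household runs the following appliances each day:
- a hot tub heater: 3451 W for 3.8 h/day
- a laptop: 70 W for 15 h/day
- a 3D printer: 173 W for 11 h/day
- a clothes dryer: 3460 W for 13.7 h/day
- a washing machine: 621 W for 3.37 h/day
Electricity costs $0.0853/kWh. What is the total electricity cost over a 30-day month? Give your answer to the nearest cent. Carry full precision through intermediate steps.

hot tub heater: 3451 W × 3.8 h × 30 d = 393,414 Wh = 393.4 kWh
laptop: 70 W × 15 h × 30 d = 31,500 Wh = 31.5 kWh
3D printer: 173 W × 11 h × 30 d = 57,090 Wh = 57.09 kWh
clothes dryer: 3460 W × 13.7 h × 30 d = 1,422,060 Wh = 1,422 kWh
washing machine: 621 W × 3.37 h × 30 d = 62,783 Wh = 62.78 kWh
Total energy = 393.4 + 31.5 + 57.09 + 1,422 + 62.78 = 1,967 kWh
Cost = 1,967 kWh × $0.0853 = $167.77

$167.77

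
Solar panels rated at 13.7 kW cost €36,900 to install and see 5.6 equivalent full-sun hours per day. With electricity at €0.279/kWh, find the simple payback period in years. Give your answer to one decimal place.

Daily generation = 13.7 kW × 5.6 h = 76.72 kWh
Annual generation = 76.72 × 365 = 28003 kWh
Annual savings = 28003 × €0.279 = €7,812.78
Payback = €36,900 / €7,812.78 = 4.72 years

4.7 years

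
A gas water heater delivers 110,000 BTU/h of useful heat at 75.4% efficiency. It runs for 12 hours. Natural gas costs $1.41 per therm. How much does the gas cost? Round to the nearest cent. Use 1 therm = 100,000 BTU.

Heat delivered = 110,000 BTU/h × 12 h = 1,320,000 BTU
Gas input = 1,320,000 / 0.754 = 1,750,663 BTU
= 1,750,663 / 100,000 = 17.51 therm
Cost = 17.51 × $1.41/therm = $24.68

$24.68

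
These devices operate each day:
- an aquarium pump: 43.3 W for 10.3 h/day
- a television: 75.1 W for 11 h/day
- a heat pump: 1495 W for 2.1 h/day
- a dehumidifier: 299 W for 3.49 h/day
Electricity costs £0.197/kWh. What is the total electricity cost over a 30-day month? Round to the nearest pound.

£32

aquarium pump: 43.3 W × 10.3 h × 30 d = 13,380 Wh = 13.38 kWh
television: 75.1 W × 11 h × 30 d = 24,783 Wh = 24.78 kWh
heat pump: 1495 W × 2.1 h × 30 d = 94,185 Wh = 94.19 kWh
dehumidifier: 299 W × 3.49 h × 30 d = 31,305 Wh = 31.31 kWh
Total energy = 13.38 + 24.78 + 94.19 + 31.31 = 163.7 kWh
Cost = 163.7 kWh × £0.197 = £32.24 ≈ £32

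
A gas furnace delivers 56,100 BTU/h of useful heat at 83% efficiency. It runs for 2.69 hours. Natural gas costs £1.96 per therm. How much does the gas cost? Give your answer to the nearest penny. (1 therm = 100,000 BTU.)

Heat delivered = 56,100 BTU/h × 2.69 h = 150,909 BTU
Gas input = 150,909 / 0.830 = 181,818 BTU
= 181,818 / 100,000 = 1.818 therm
Cost = 1.818 × £1.96/therm = £3.56

£3.56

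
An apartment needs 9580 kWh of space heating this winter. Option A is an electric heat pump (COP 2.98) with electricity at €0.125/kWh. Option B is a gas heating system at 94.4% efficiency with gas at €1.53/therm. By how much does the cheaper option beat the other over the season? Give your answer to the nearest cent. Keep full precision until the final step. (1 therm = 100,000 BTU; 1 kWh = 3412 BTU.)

€127.93

Heat load = 9580 kWh × 3412 = 32,686,960 BTU
Gas: input = 32,686,960 / 0.944 = 34,626,017 BTU = 346.3 therm → 346.3 × €1.53 = €529.78
Heat pump: 32,686,960 BTU / 3412 = 9,580 kWh heat; / 2.98 = 3,215 kWh in → × €0.125 = €401.85
Difference = |€529.78 − €401.85| = €127.93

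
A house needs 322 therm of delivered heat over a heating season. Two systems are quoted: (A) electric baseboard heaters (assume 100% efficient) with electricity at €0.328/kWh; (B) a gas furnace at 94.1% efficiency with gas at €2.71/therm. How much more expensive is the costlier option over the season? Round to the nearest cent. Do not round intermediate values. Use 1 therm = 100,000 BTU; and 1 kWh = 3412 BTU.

€2168.10

Heat load = 322 therm × 100,000 = 32,200,000 BTU
Gas: input = 32,200,000 / 0.941 = 34,218,916 BTU = 342.2 therm → 342.2 × €2.71 = €927.33
Electric: 32,200,000 BTU / 3412 = 9,437 kWh → × €0.328 = €3,095.43
Difference = |€927.33 − €3,095.43| = €2,168.10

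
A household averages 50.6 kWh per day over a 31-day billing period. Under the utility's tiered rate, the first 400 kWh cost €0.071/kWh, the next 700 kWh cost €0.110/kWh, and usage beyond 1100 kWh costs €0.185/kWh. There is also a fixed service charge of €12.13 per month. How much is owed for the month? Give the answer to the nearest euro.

€204

Usage = 50.6 kWh/day × 31 days = 1568.6 kWh
First 400 kWh × €0.071 = €28.40
Next 700 kWh × €0.110 = €77.00
Remaining 468.6 kWh × €0.185 = €86.69
Energy charge = €192.09; + service €12.13 = €204.22 ≈ €204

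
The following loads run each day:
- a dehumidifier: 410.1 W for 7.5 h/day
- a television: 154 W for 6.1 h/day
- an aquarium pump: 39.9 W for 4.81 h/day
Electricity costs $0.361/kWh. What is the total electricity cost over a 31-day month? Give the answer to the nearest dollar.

dehumidifier: 410.1 W × 7.5 h × 31 d = 95,348 Wh = 95.35 kWh
television: 154 W × 6.1 h × 31 d = 29,121 Wh = 29.12 kWh
aquarium pump: 39.9 W × 4.81 h × 31 d = 5,949 Wh = 5.949 kWh
Total energy = 95.35 + 29.12 + 5.949 = 130.4 kWh
Cost = 130.4 kWh × $0.361 = $47.08 ≈ $47

$47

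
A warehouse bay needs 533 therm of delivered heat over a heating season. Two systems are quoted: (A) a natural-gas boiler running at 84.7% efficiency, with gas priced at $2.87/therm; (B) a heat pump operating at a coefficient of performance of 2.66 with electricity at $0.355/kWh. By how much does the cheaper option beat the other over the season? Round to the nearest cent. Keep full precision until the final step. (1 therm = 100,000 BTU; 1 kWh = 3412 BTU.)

Heat load = 533 therm × 100,000 = 53,300,000 BTU
Gas: input = 53,300,000 / 0.847 = 62,927,981 BTU = 629.3 therm → 629.3 × $2.87 = $1,806.03
Heat pump: 53,300,000 BTU / 3412 = 15,620 kWh heat; / 2.66 = 5,873 kWh in → × $0.355 = $2,084.80
Difference = |$1,806.03 − $2,084.80| = $278.77

$278.77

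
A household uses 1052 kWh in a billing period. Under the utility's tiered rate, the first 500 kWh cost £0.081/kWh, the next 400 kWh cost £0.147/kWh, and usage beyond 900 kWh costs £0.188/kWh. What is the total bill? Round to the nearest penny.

£127.88

First 500 kWh × £0.081 = £40.50
Next 400 kWh × £0.147 = £58.80
Remaining 152 kWh × £0.188 = £28.58
Total = £127.88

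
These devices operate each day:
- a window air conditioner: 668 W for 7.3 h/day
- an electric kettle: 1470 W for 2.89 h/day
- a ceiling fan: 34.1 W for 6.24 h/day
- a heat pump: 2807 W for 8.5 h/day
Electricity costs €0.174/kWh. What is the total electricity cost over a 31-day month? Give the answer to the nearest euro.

€179

window air conditioner: 668 W × 7.3 h × 31 d = 151,168 Wh = 151.2 kWh
electric kettle: 1470 W × 2.89 h × 31 d = 131,697 Wh = 131.7 kWh
ceiling fan: 34.1 W × 6.24 h × 31 d = 6,596 Wh = 6.596 kWh
heat pump: 2807 W × 8.5 h × 31 d = 739,644 Wh = 739.6 kWh
Total energy = 151.2 + 131.7 + 6.596 + 739.6 = 1,029 kWh
Cost = 1,029 kWh × €0.174 = €179.06 ≈ €179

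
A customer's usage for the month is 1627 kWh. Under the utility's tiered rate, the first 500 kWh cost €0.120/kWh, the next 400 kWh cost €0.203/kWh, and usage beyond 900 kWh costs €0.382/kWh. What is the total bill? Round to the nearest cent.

€418.91

First 500 kWh × €0.120 = €60.00
Next 400 kWh × €0.203 = €81.20
Remaining 727 kWh × €0.382 = €277.71
Total = €418.91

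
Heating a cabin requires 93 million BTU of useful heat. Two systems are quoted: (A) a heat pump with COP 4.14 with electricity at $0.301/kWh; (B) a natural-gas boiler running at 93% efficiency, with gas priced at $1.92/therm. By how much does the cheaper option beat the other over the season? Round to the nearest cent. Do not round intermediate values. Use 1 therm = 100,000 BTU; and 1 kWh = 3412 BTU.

$61.71

Heat load = 93 × 10⁶ BTU = 93,000,000 BTU
Gas: input = 93,000,000 / 0.93 = 100,000,000 BTU = 1,000 therm → 1,000 × $1.92 = $1,920.00
Heat pump: 93,000,000 BTU / 3412 = 27,260 kWh heat; / 4.14 = 6,584 kWh in → × $0.301 = $1,981.71
Difference = |$1,920.00 − $1,981.71| = $61.71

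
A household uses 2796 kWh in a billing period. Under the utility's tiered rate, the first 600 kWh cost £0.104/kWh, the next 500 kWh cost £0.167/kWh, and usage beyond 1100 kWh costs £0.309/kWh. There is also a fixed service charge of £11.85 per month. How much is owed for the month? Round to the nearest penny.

First 600 kWh × £0.104 = £62.40
Next 500 kWh × £0.167 = £83.50
Remaining 1696 kWh × £0.309 = £524.06
Energy charge = £669.96; + service £11.85 = £681.81

£681.81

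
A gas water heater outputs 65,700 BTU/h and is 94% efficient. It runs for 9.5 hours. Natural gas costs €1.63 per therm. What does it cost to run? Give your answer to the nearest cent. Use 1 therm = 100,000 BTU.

Heat delivered = 65,700 BTU/h × 9.5 h = 624,150 BTU
Gas input = 624,150 / 0.94 = 663,989 BTU
= 663,989 / 100,000 = 6.64 therm
Cost = 6.64 × €1.63/therm = €10.82

€10.82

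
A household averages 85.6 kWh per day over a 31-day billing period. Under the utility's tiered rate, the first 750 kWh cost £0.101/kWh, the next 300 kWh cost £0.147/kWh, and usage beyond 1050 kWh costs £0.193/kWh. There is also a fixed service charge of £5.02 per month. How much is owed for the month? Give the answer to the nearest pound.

£434

Usage = 85.6 kWh/day × 31 days = 2653.6 kWh
First 750 kWh × £0.101 = £75.75
Next 300 kWh × £0.147 = £44.10
Remaining 1603.6 kWh × £0.193 = £309.49
Energy charge = £429.34; + service £5.02 = £434.36 ≈ £434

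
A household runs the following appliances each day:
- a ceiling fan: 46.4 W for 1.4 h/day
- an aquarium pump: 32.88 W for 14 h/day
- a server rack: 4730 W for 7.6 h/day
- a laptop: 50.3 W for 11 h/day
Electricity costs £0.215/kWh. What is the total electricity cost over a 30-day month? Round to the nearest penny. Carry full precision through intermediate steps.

ceiling fan: 46.4 W × 1.4 h × 30 d = 1,949 Wh = 1.949 kWh
aquarium pump: 32.88 W × 14 h × 30 d = 13,810 Wh = 13.81 kWh
server rack: 4730 W × 7.6 h × 30 d = 1,078,440 Wh = 1,078 kWh
laptop: 50.3 W × 11 h × 30 d = 16,599 Wh = 16.6 kWh
Total energy = 1.949 + 13.81 + 1,078 + 16.6 = 1,111 kWh
Cost = 1,111 kWh × £0.215 = £238.82

£238.82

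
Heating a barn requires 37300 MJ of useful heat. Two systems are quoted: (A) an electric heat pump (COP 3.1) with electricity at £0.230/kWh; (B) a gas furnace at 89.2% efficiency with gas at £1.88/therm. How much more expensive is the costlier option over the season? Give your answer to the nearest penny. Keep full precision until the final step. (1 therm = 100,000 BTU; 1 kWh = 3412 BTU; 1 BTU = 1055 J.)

Heat load = 37300 MJ = 37,300,000,000 J / 1055 = 35,355,450 BTU
Gas: input = 35,355,450 / 0.892 = 39,636,155 BTU = 396.4 therm → 396.4 × £1.88 = £745.16
Heat pump: 35,355,450 BTU / 3412 = 10,360 kWh heat; / 3.1 = 3,343 kWh in → × £0.230 = £768.80
Difference = |£745.16 − £768.80| = £23.64

£23.64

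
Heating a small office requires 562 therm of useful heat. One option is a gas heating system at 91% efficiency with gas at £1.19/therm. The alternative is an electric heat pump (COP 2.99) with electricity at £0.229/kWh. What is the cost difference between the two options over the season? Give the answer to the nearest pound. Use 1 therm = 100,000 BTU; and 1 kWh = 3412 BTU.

Heat load = 562 therm × 100,000 = 56,200,000 BTU
Gas: input = 56,200,000 / 0.91 = 61,758,242 BTU = 617.6 therm → 617.6 × £1.19 = £734.92
Heat pump: 56,200,000 BTU / 3412 = 16,470 kWh heat; / 2.99 = 5,509 kWh in → × £0.229 = £1,261.51
Difference = |£734.92 − £1,261.51| = £526.59 ≈ £527

£527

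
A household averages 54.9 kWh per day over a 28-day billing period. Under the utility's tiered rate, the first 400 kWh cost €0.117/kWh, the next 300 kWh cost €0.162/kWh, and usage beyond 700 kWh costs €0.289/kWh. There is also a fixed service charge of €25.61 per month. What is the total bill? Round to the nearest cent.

Usage = 54.9 kWh/day × 28 days = 1537.2 kWh
First 400 kWh × €0.117 = €46.80
Next 300 kWh × €0.162 = €48.60
Remaining 837.2 kWh × €0.289 = €241.95
Energy charge = €337.35; + service €25.61 = €362.96

€362.96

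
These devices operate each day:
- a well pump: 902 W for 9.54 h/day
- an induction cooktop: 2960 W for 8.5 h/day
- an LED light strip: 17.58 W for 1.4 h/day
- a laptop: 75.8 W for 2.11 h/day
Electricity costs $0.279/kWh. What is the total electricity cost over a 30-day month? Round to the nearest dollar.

well pump: 902 W × 9.54 h × 30 d = 258,152 Wh = 258.2 kWh
induction cooktop: 2960 W × 8.5 h × 30 d = 754,800 Wh = 754.8 kWh
LED light strip: 17.58 W × 1.4 h × 30 d = 738 Wh = 0.7384 kWh
laptop: 75.8 W × 2.11 h × 30 d = 4,798 Wh = 4.798 kWh
Total energy = 258.2 + 754.8 + 0.7384 + 4.798 = 1,018 kWh
Cost = 1,018 kWh × $0.279 = $284.16 ≈ $284

$284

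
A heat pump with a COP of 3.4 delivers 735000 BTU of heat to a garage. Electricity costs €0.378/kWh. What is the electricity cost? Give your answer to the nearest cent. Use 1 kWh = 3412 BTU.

Heat delivered = 735,000 BTU / 3412 = 215.4 kWh
Electrical input = 215.4 kWh / 3.4 = 63.36 kWh
Cost = 63.36 × €0.378/kWh = €23.95

€23.95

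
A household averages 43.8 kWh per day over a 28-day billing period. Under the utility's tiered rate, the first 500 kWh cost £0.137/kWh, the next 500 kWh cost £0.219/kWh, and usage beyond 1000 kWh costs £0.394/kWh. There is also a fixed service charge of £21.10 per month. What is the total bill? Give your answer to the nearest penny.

Usage = 43.8 kWh/day × 28 days = 1226.4 kWh
First 500 kWh × £0.137 = £68.50
Next 500 kWh × £0.219 = £109.50
Remaining 226.4 kWh × £0.394 = £89.20
Energy charge = £267.20; + service £21.10 = £288.30

£288.30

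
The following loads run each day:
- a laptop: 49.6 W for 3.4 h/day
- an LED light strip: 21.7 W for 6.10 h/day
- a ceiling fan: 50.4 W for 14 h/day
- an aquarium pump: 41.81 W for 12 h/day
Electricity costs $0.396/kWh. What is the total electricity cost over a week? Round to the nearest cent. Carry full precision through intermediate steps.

$4.18

laptop: 49.6 W × 3.4 h × 7 d = 1,180 Wh = 1.18 kWh
LED light strip: 21.7 W × 6.10 h × 7 d = 927 Wh = 0.9266 kWh
ceiling fan: 50.4 W × 14 h × 7 d = 4,939 Wh = 4.939 kWh
aquarium pump: 41.81 W × 12 h × 7 d = 3,512 Wh = 3.512 kWh
Total energy = 1.18 + 0.9266 + 4.939 + 3.512 = 10.56 kWh
Cost = 10.56 kWh × $0.396 = $4.18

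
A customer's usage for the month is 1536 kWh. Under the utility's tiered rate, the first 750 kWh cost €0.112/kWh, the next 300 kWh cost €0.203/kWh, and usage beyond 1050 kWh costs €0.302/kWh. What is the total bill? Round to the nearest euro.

€292

First 750 kWh × €0.112 = €84.00
Next 300 kWh × €0.203 = €60.90
Remaining 486 kWh × €0.302 = €146.77
Total = €291.67 ≈ €292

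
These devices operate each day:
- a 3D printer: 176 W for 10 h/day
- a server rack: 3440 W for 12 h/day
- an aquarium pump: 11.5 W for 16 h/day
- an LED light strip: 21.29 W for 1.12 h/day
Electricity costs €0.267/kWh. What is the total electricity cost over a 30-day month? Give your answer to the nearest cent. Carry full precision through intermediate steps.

3D printer: 176 W × 10 h × 30 d = 52,800 Wh = 52.8 kWh
server rack: 3440 W × 12 h × 30 d = 1,238,400 Wh = 1,238 kWh
aquarium pump: 11.5 W × 16 h × 30 d = 5,520 Wh = 5.52 kWh
LED light strip: 21.29 W × 1.12 h × 30 d = 715 Wh = 0.7153 kWh
Total energy = 52.8 + 1,238 + 5.52 + 0.7153 = 1,297 kWh
Cost = 1,297 kWh × €0.267 = €346.42

€346.42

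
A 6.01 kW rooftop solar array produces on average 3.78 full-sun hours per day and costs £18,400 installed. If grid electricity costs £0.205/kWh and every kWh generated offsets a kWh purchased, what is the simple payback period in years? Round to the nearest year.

11 years

Daily generation = 6.01 kW × 3.78 h = 22.72 kWh
Annual generation = 22.72 × 365 = 8292 kWh
Annual savings = 8292 × £0.205 = £1,699.86
Payback = £18,400 / £1,699.86 = 10.8 years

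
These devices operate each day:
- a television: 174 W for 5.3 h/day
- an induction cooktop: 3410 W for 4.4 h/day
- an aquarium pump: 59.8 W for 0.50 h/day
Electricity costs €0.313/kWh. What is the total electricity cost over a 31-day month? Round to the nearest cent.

€154.82

television: 174 W × 5.3 h × 31 d = 28,588 Wh = 28.59 kWh
induction cooktop: 3410 W × 4.4 h × 31 d = 465,124 Wh = 465.1 kWh
aquarium pump: 59.8 W × 0.50 h × 31 d = 927 Wh = 0.9269 kWh
Total energy = 28.59 + 465.1 + 0.9269 = 494.6 kWh
Cost = 494.6 kWh × €0.313 = €154.82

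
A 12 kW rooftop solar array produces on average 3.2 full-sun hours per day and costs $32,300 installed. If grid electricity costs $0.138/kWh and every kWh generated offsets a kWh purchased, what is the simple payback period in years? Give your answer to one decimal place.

Daily generation = 12 kW × 3.2 h = 38.4 kWh
Annual generation = 38.4 × 365 = 14016 kWh
Annual savings = 14016 × $0.138 = $1,934.21
Payback = $32,300 / $1,934.21 = 16.7 years

16.7 years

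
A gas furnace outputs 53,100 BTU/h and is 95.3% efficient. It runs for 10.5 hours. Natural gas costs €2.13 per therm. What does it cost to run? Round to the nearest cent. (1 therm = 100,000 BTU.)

€12.46

Heat delivered = 53,100 BTU/h × 10.5 h = 557,550 BTU
Gas input = 557,550 / 0.953 = 585,047 BTU
= 585,047 / 100,000 = 5.85 therm
Cost = 5.85 × €2.13/therm = €12.46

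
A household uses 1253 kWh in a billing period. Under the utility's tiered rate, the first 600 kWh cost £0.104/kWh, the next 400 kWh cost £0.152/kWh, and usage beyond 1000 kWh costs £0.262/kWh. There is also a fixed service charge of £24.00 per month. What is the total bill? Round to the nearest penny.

£213.49

First 600 kWh × £0.104 = £62.40
Next 400 kWh × £0.152 = £60.80
Remaining 253 kWh × £0.262 = £66.29
Energy charge = £189.49; + service £24.00 = £213.49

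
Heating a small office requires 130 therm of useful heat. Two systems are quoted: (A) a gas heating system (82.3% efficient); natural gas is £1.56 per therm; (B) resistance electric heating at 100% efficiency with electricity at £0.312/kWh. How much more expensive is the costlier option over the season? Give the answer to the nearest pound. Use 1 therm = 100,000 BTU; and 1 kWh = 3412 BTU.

£942

Heat load = 130 therm × 100,000 = 13,000,000 BTU
Gas: input = 13,000,000 / 0.823 = 15,795,869 BTU = 158 therm → 158 × £1.56 = £246.42
Electric: 13,000,000 BTU / 3412 = 3,810 kWh → × £0.312 = £1,188.75
Difference = |£246.42 − £1,188.75| = £942.33 ≈ £942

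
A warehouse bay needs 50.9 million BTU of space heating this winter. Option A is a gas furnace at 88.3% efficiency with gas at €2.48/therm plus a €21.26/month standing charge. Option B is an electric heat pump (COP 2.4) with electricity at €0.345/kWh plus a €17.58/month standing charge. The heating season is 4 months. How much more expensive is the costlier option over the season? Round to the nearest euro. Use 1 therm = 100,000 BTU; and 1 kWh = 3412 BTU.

€700

Heat load = 50.9 × 10⁶ BTU = 50,900,000 BTU
Gas: input = 50,900,000 / 0.883 = 57,644,394 BTU = 576.4 therm → 576.4 × €2.48 = €1,429.58; + 4 × €21.26 standing = €1,514.62
Heat pump: 50,900,000 BTU / 3412 = 14,920 kWh heat; / 2.4 = 6,216 kWh in → × €0.345 = €2,144.45; + 4 × €17.58 standing = €2,214.77
Difference = |€1,514.62 − €2,214.77| = €700.15 ≈ €700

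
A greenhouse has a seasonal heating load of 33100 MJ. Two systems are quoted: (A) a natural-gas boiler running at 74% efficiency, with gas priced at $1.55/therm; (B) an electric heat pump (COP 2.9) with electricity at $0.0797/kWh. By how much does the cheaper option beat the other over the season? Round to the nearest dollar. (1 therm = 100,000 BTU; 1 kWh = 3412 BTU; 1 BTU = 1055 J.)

$404

Heat load = 33100 MJ = 33,100,000,000 J / 1055 = 31,374,408 BTU
Gas: input = 31,374,408 / 0.74 = 42,397,848 BTU = 424 therm → 424 × $1.55 = $657.17
Heat pump: 31,374,408 BTU / 3412 = 9,195 kWh heat; / 2.9 = 3,171 kWh in → × $0.0797 = $252.71
Difference = |$657.17 − $252.71| = $404.45 ≈ $404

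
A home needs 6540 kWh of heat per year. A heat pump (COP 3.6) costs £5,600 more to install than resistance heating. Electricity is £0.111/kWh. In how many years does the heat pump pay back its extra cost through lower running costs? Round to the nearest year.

11 years

Resistance: 6540 kWh × £0.111 = £725.94/yr
Heat pump: 6540 / 3.6 = 1817 kWh in → × £0.111 = £201.65/yr
Annual savings = £524.29
Payback = £5,600 / £524.29 = 10.7 years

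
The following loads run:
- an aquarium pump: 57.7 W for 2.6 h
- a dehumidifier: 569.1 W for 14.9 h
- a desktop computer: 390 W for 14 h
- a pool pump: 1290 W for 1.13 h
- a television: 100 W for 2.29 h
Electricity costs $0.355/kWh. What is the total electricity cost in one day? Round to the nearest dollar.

$6

aquarium pump: 57.7 W × 2.6 h = 150 Wh = 0.15 kWh
dehumidifier: 569.1 W × 14.9 h = 8,480 Wh = 8.48 kWh
desktop computer: 390 W × 14 h = 5,460 Wh = 5.46 kWh
pool pump: 1290 W × 1.13 h = 1,458 Wh = 1.458 kWh
television: 100 W × 2.29 h = 229 Wh = 0.229 kWh
Total energy = 0.15 + 8.48 + 5.46 + 1.458 + 0.229 = 15.78 kWh
Cost = 15.78 kWh × $0.355 = $5.60 ≈ $6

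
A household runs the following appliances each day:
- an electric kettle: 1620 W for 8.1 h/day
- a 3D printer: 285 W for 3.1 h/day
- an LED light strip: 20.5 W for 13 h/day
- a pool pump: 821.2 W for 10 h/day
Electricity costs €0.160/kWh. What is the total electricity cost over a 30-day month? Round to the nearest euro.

€108

electric kettle: 1620 W × 8.1 h × 30 d = 393,660 Wh = 393.7 kWh
3D printer: 285 W × 3.1 h × 30 d = 26,505 Wh = 26.5 kWh
LED light strip: 20.5 W × 13 h × 30 d = 7,995 Wh = 7.995 kWh
pool pump: 821.2 W × 10 h × 30 d = 246,360 Wh = 246.4 kWh
Total energy = 393.7 + 26.5 + 7.995 + 246.4 = 674.5 kWh
Cost = 674.5 kWh × €0.160 = €107.92 ≈ €108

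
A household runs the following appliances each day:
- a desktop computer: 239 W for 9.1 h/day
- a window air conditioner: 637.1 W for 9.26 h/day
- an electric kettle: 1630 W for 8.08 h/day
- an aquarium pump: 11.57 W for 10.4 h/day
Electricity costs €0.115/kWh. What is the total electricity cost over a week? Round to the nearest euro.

€17

desktop computer: 239 W × 9.1 h × 7 d = 15,224 Wh = 15.22 kWh
window air conditioner: 637.1 W × 9.26 h × 7 d = 41,297 Wh = 41.3 kWh
electric kettle: 1630 W × 8.08 h × 7 d = 92,193 Wh = 92.19 kWh
aquarium pump: 11.57 W × 10.4 h × 7 d = 842 Wh = 0.8423 kWh
Total energy = 15.22 + 41.3 + 92.19 + 0.8423 = 149.6 kWh
Cost = 149.6 kWh × €0.115 = €17.20 ≈ €17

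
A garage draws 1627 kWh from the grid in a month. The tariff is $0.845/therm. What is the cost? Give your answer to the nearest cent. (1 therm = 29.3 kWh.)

$46.92

1627 kWh × (0.03413 therm/kWh) = 55.53 therm
Cost = 55.53 therm × $0.845/therm = $46.92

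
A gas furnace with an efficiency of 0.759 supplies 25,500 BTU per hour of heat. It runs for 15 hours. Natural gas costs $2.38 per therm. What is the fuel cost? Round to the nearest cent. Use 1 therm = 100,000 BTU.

$11.99

Heat delivered = 25,500 BTU/h × 15 h = 382,500 BTU
Gas input = 382,500 / 0.759 = 503,953 BTU
= 503,953 / 100,000 = 5.04 therm
Cost = 5.04 × $2.38/therm = $11.99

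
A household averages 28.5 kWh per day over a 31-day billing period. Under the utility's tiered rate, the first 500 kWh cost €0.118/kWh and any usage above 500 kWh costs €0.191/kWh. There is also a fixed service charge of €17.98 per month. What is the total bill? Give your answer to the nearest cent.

€150.23

Usage = 28.5 kWh/day × 31 days = 883.5 kWh
First 500 kWh × €0.118 = €59.00
Remaining 383.5 kWh × €0.191 = €73.25
Energy charge = €132.25; + service €17.98 = €150.23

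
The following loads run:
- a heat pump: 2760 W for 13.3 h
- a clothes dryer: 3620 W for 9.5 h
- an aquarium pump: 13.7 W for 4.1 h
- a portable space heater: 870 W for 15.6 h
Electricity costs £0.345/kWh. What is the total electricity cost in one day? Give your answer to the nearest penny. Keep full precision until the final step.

heat pump: 2760 W × 13.3 h = 36,708 Wh = 36.71 kWh
clothes dryer: 3620 W × 9.5 h = 34,390 Wh = 34.39 kWh
aquarium pump: 13.7 W × 4.1 h = 56 Wh = 0.05617 kWh
portable space heater: 870 W × 15.6 h = 13,572 Wh = 13.57 kWh
Total energy = 36.71 + 34.39 + 0.05617 + 13.57 = 84.73 kWh
Cost = 84.73 kWh × £0.345 = £29.23

£29.23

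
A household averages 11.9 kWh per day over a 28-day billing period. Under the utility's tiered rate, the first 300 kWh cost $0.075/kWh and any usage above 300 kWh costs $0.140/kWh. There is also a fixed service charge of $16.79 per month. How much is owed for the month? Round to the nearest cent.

$43.94

Usage = 11.9 kWh/day × 28 days = 333.2 kWh
First 300 kWh × $0.075 = $22.50
Remaining 33.2 kWh × $0.140 = $4.65
Energy charge = $27.15; + service $16.79 = $43.94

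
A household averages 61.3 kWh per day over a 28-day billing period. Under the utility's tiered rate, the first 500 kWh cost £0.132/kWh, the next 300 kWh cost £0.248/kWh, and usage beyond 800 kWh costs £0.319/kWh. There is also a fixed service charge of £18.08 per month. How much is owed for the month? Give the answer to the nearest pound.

Usage = 61.3 kWh/day × 28 days = 1716.4 kWh
First 500 kWh × £0.132 = £66.00
Next 300 kWh × £0.248 = £74.40
Remaining 916.4 kWh × £0.319 = £292.33
Energy charge = £432.73; + service £18.08 = £450.81 ≈ £451

£451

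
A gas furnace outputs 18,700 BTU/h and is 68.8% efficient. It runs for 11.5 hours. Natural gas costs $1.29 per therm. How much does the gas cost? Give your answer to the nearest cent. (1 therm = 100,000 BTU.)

Heat delivered = 18,700 BTU/h × 11.5 h = 215,050 BTU
Gas input = 215,050 / 0.688 = 312,573 BTU
= 312,573 / 100,000 = 3.126 therm
Cost = 3.126 × $1.29/therm = $4.03

$4.03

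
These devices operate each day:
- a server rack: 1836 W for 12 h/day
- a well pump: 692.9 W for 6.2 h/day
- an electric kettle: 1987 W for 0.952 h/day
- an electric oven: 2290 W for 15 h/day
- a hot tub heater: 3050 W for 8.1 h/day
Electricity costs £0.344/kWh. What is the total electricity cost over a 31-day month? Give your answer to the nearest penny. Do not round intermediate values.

£930.70

server rack: 1836 W × 12 h × 31 d = 682,992 Wh = 683 kWh
well pump: 692.9 W × 6.2 h × 31 d = 133,175 Wh = 133.2 kWh
electric kettle: 1987 W × 0.952 h × 31 d = 58,640 Wh = 58.64 kWh
electric oven: 2290 W × 15 h × 31 d = 1,064,850 Wh = 1,065 kWh
hot tub heater: 3050 W × 8.1 h × 31 d = 765,855 Wh = 765.9 kWh
Total energy = 683 + 133.2 + 58.64 + 1,065 + 765.9 = 2,706 kWh
Cost = 2,706 kWh × £0.344 = £930.70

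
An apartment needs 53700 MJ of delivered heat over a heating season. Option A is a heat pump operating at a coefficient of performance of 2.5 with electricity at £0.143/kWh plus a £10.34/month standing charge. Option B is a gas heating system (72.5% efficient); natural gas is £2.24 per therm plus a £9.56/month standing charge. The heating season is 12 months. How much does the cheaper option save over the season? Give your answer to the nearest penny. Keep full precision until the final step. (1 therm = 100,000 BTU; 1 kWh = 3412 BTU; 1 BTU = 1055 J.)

£709.98

Heat load = 53700 MJ = 53,700,000,000 J / 1055 = 50,900,474 BTU
Gas: input = 50,900,474 / 0.725 = 70,207,550 BTU = 702.1 therm → 702.1 × £2.24 = £1,572.65; + 12 × £9.56 standing = £1,687.37
Heat pump: 50,900,474 BTU / 3412 = 14,920 kWh heat; / 2.5 = 5,967 kWh in → × £0.143 = £853.31; + 12 × £10.34 standing = £977.39
Difference = |£1,687.37 − £977.39| = £709.98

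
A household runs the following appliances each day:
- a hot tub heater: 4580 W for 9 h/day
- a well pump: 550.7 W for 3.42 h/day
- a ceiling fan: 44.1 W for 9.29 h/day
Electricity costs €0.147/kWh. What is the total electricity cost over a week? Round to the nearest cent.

hot tub heater: 4580 W × 9 h × 7 d = 288,540 Wh = 288.5 kWh
well pump: 550.7 W × 3.42 h × 7 d = 13,184 Wh = 13.18 kWh
ceiling fan: 44.1 W × 9.29 h × 7 d = 2,868 Wh = 2.868 kWh
Total energy = 288.5 + 13.18 + 2.868 = 304.6 kWh
Cost = 304.6 kWh × €0.147 = €44.77

€44.77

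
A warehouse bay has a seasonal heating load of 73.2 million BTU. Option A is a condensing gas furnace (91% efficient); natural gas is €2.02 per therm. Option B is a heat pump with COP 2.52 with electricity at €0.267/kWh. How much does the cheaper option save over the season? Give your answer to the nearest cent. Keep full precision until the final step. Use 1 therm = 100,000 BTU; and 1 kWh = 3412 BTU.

€648.19

Heat load = 73.2 × 10⁶ BTU = 73,200,000 BTU
Gas: input = 73,200,000 / 0.91 = 80,439,560 BTU = 804.4 therm → 804.4 × €2.02 = €1,624.88
Heat pump: 73,200,000 BTU / 3412 = 21,450 kWh heat; / 2.52 = 8,513 kWh in → × €0.267 = €2,273.07
Difference = |€1,624.88 − €2,273.07| = €648.19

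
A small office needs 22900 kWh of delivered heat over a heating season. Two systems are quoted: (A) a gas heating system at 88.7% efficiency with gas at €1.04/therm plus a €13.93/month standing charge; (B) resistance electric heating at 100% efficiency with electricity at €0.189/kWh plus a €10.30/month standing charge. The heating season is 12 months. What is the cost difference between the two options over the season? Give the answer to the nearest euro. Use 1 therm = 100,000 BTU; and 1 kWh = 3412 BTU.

€3368

Heat load = 22900 kWh × 3412 = 78,134,800 BTU
Gas: input = 78,134,800 / 0.887 = 88,088,839 BTU = 880.9 therm → 880.9 × €1.04 = €916.12; + 12 × €13.93 standing = €1,083.28
Electric: 78,134,800 BTU / 3412 = 22,900 kWh → × €0.189 = €4,328.10; + 12 × €10.30 standing = €4,451.70
Difference = |€1,083.28 − €4,451.70| = €3,368.42 ≈ €3368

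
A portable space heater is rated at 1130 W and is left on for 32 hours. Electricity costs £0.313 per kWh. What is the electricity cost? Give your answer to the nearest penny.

£11.32

Energy = 1130 W × 32 h = 36,160 Wh = 36.16 kWh
Cost = 36.16 kWh × £0.313/kWh = £11.32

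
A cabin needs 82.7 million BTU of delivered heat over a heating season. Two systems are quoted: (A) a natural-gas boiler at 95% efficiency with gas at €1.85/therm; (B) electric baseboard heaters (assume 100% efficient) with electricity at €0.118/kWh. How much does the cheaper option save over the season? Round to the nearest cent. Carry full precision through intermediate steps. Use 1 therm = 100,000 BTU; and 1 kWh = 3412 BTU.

€1249.61

Heat load = 82.7 × 10⁶ BTU = 82,700,000 BTU
Gas: input = 82,700,000 / 0.950 = 87,052,632 BTU = 870.5 therm → 870.5 × €1.85 = €1,610.47
Electric: 82,700,000 BTU / 3412 = 24,240 kWh → × €0.118 = €2,860.08
Difference = |€1,610.47 − €2,860.08| = €1,249.61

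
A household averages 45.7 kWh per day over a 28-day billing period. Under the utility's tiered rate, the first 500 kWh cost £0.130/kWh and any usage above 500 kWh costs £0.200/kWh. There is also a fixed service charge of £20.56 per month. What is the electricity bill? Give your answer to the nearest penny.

£241.48

Usage = 45.7 kWh/day × 28 days = 1279.6 kWh
First 500 kWh × £0.130 = £65.00
Remaining 779.6 kWh × £0.200 = £155.92
Energy charge = £220.92; + service £20.56 = £241.48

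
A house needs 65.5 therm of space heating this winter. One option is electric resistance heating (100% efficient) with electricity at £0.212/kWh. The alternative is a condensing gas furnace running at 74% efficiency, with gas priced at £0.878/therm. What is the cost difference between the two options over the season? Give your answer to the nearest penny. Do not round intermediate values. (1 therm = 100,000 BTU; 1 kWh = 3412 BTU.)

Heat load = 65.5 therm × 100,000 = 6,550,000 BTU
Gas: input = 6,550,000 / 0.74 = 8,851,351 BTU = 88.51 therm → 88.51 × £0.878 = £77.71
Electric: 6,550,000 BTU / 3412 = 1,920 kWh → × £0.212 = £406.98
Difference = |£77.71 − £406.98| = £329.26

£329.26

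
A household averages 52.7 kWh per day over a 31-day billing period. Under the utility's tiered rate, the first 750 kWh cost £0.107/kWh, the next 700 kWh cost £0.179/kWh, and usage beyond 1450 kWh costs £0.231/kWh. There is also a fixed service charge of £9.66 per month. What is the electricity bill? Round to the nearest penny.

£257.64

Usage = 52.7 kWh/day × 31 days = 1633.7 kWh
First 750 kWh × £0.107 = £80.25
Next 700 kWh × £0.179 = £125.30
Remaining 183.7 kWh × £0.231 = £42.43
Energy charge = £247.98; + service £9.66 = £257.64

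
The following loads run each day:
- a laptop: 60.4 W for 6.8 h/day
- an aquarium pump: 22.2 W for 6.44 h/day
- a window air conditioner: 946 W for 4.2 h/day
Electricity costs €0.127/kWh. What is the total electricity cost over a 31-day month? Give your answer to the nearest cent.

€17.82

laptop: 60.4 W × 6.8 h × 31 d = 12,732 Wh = 12.73 kWh
aquarium pump: 22.2 W × 6.44 h × 31 d = 4,432 Wh = 4.432 kWh
window air conditioner: 946 W × 4.2 h × 31 d = 123,169 Wh = 123.2 kWh
Total energy = 12.73 + 4.432 + 123.2 = 140.3 kWh
Cost = 140.3 kWh × €0.127 = €17.82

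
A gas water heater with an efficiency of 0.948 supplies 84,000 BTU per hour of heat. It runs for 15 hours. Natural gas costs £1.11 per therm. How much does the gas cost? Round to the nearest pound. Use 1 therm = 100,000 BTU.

£15

Heat delivered = 84,000 BTU/h × 15 h = 1,260,000 BTU
Gas input = 1,260,000 / 0.948 = 1,329,114 BTU
= 1,329,114 / 100,000 = 13.29 therm
Cost = 13.29 × £1.11/therm = £14.75 ≈ £15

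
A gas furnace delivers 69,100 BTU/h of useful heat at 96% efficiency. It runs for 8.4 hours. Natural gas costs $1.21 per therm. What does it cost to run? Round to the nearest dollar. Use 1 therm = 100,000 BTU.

$7

Heat delivered = 69,100 BTU/h × 8.4 h = 580,440 BTU
Gas input = 580,440 / 0.96 = 604,625 BTU
= 604,625 / 100,000 = 6.046 therm
Cost = 6.046 × $1.21/therm = $7.32 ≈ $7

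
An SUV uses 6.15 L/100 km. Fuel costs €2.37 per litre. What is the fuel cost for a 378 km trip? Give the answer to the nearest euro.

€55

Fuel = 6.15 L/100 km × 378 km / 100 = 23.25 L
Cost = 23.25 L × €2.37/L = €55.10 ≈ €55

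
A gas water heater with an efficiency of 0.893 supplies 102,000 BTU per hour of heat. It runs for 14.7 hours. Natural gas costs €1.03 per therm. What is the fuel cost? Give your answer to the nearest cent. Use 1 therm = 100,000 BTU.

€17.29

Heat delivered = 102,000 BTU/h × 14.7 h = 1,499,400 BTU
Gas input = 1,499,400 / 0.893 = 1,679,059 BTU
= 1,679,059 / 100,000 = 16.79 therm
Cost = 16.79 × €1.03/therm = €17.29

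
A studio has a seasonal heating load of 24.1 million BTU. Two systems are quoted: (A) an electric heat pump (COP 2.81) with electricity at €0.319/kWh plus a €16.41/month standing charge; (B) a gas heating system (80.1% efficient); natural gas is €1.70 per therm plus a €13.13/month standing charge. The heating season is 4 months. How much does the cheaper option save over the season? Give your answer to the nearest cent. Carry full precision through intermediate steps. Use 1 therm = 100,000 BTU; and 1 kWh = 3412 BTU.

Heat load = 24.1 × 10⁶ BTU = 24,100,000 BTU
Gas: input = 24,100,000 / 0.801 = 30,087,391 BTU = 300.9 therm → 300.9 × €1.70 = €511.49; + 4 × €13.13 standing = €564.01
Heat pump: 24,100,000 BTU / 3412 = 7,063 kWh heat; / 2.81 = 2,514 kWh in → × €0.319 = €801.85; + 4 × €16.41 standing = €867.49
Difference = |€564.01 − €867.49| = €303.48

€303.48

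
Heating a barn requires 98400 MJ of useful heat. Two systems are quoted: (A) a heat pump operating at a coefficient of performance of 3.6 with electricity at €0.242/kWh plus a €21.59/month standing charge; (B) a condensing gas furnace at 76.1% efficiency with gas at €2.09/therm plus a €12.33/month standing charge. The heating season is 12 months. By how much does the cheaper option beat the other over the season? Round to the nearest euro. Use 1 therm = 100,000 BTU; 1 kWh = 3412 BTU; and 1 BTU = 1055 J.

€613

Heat load = 98400 MJ = 98,400,000,000 J / 1055 = 93,270,142 BTU
Gas: input = 93,270,142 / 0.761 = 122,562,605 BTU = 1,226 therm → 1,226 × €2.09 = €2,561.56; + 12 × €12.33 standing = €2,709.52
Heat pump: 93,270,142 BTU / 3412 = 27,340 kWh heat; / 3.6 = 7,593 kWh in → × €0.242 = €1,837.58; + 12 × €21.59 standing = €2,096.66
Difference = |€2,709.52 − €2,096.66| = €612.86 ≈ €613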